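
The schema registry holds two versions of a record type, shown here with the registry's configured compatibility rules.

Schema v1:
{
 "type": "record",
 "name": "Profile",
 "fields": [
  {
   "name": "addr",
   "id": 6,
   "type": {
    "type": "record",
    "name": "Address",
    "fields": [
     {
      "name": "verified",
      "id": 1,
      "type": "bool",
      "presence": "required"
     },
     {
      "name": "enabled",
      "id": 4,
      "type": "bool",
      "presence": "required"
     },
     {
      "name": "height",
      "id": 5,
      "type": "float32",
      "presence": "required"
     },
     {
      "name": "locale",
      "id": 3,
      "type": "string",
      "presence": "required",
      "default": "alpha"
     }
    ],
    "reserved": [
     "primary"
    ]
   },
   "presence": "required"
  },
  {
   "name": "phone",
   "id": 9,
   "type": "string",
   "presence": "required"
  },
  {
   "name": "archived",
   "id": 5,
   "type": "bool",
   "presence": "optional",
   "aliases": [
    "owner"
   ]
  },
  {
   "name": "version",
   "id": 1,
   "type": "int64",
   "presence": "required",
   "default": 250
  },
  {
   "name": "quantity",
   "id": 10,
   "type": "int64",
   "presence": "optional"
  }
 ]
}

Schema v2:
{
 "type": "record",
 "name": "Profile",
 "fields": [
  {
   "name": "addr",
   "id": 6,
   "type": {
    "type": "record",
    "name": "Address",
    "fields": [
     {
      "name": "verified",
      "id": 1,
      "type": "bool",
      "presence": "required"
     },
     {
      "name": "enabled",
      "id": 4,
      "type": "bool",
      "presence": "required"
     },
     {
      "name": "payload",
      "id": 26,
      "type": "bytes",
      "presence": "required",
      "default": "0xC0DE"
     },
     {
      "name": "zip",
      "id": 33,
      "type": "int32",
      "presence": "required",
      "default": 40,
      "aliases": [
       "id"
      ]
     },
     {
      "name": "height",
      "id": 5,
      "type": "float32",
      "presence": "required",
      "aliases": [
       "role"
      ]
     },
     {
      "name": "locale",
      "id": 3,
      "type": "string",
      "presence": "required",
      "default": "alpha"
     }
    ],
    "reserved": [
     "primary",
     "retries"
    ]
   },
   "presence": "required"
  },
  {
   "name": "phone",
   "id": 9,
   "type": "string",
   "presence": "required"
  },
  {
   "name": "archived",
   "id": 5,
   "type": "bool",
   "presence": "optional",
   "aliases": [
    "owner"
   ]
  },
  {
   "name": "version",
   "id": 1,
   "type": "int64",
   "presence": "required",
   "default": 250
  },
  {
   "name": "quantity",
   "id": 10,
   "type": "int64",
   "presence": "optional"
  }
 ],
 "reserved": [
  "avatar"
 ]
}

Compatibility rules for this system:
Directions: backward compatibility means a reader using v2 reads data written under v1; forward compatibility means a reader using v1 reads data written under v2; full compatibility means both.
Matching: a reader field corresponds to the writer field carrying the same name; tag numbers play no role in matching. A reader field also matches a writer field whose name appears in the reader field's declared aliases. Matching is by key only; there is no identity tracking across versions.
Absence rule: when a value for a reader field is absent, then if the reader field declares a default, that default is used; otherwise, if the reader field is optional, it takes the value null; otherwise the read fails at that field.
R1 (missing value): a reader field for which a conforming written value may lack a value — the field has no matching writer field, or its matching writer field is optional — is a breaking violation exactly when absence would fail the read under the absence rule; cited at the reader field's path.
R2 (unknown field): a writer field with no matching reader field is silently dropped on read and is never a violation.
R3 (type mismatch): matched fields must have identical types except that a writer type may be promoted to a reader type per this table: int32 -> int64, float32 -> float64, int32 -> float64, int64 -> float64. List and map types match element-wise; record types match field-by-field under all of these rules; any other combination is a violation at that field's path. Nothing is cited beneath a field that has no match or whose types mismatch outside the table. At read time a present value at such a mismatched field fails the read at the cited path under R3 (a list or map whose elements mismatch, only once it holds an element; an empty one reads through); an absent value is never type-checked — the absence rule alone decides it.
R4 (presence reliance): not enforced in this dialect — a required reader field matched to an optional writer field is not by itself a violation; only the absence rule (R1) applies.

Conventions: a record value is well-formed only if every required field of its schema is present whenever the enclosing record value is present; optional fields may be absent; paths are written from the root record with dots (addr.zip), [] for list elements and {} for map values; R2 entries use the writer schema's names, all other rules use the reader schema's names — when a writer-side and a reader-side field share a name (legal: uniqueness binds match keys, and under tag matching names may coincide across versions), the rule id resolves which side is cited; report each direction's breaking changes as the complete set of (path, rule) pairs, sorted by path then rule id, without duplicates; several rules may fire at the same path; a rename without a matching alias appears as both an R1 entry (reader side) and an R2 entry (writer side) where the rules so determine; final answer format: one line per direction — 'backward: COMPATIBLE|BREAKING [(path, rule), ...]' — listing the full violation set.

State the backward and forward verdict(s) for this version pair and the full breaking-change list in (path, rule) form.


in Profile below, arrows point writer -> reader
backward pass over Profile, reader schema v2, writer schema v1:
  writer required, Address -> Address: reader addr maps from writer addr
  writer required, string -> string: reader phone maps from writer phone
  writer optional, bool -> bool: reader archived maps from writer archived
  writer required, int64 -> int64: reader version maps from writer version
  writer optional, int64 -> int64: reader quantity maps from writer quantity
  writer required, bool -> bool: reader addr.verified maps from writer addr.verified
  writer required, bool -> bool: reader addr.enabled maps from writer addr.enabled
  no writer field matches reader addr.payload
  no writer field matches reader addr.zip
  writer required, float32 -> float32: reader addr.height maps from writer addr.height
  writer required, string -> string: reader addr.locale maps from writer addr.locale
  => backward: COMPATIBLE
forward pass over Profile, reader schema v1, writer schema v2:
  writer required, Address -> Address: reader addr maps from writer addr
  writer required, string -> string: reader phone maps from writer phone
  writer optional, bool -> bool: reader archived maps from writer archived
  writer required, int64 -> int64: reader version maps from writer version
  writer optional, int64 -> int64: reader quantity maps from writer quantity
  writer required, bool -> bool: reader addr.verified maps from writer addr.verified
  writer required, bool -> bool: reader addr.enabled maps from writer addr.enabled
  writer required, float32 -> float32: reader addr.height maps from writer addr.height
  writer required, string -> string: reader addr.locale maps from writer addr.locale
  addr.payload (writer side), unknown to reader
  addr.zip (writer side), unknown to reader
  => forward: COMPATIBLE

backward: COMPATIBLE []; forward: COMPATIBLE []


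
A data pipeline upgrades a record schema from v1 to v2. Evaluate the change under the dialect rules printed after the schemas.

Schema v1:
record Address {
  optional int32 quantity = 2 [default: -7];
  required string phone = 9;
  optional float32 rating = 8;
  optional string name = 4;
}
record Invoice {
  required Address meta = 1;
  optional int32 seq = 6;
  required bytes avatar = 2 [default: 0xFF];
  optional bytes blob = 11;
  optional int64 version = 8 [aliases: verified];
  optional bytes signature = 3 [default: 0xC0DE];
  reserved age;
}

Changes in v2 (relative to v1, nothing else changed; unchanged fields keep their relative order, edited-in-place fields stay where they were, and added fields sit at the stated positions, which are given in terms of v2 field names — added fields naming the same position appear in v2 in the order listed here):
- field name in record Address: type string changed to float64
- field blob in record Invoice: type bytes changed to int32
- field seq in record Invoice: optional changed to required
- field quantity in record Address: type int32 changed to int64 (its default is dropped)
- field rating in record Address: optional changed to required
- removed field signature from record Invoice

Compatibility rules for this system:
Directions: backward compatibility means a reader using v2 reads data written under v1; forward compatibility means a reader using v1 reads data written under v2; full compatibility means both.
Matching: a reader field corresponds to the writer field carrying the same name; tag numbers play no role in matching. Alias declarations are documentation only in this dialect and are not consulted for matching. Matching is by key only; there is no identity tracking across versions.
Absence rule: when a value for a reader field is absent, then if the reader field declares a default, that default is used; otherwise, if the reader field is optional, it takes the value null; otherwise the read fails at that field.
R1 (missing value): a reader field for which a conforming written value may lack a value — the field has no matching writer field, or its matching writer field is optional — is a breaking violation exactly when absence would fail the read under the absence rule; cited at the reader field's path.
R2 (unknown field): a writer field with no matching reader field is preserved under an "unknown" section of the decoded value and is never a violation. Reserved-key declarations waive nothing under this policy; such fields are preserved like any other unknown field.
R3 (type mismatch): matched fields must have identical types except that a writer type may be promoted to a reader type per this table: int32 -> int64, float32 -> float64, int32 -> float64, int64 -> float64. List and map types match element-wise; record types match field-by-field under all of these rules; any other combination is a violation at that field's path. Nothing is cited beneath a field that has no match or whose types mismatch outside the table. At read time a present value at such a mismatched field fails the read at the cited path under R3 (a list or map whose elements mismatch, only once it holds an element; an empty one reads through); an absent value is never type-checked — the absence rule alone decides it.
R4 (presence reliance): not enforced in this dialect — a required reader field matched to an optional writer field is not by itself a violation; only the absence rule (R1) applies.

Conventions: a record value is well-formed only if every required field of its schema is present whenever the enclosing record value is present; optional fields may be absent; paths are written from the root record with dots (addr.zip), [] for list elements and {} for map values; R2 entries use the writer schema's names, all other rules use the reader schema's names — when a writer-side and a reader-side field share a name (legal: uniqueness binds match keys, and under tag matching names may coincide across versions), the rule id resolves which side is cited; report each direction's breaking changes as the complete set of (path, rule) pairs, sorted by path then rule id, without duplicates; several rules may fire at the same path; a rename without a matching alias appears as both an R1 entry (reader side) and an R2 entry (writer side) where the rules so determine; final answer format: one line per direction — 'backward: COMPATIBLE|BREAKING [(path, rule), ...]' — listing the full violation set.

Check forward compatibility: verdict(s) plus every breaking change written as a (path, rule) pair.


the writer's type comes first in each Invoice pair
checking forward for Invoice: reader v1 against writer v2:
  meta: paired with writer meta (Address -> Address; writer required)
  seq: paired with writer seq (int32 -> int32; writer required)
  avatar: paired with writer avatar (bytes -> bytes; writer required)
  blob: paired with writer blob (int32 -> bytes; writer optional)
  version: paired with writer version (int64 -> int64; writer optional)
  signature: no writer-side match
  meta.quantity: paired with writer meta.quantity (int64 -> int32; writer optional)
  meta.phone: paired with writer meta.phone (string -> string; writer required)
  meta.rating: paired with writer meta.rating (float32 -> float32; writer required)
  meta.name: paired with writer meta.name (float64 -> string; writer optional)
  violation R3 at blob
  violation R3 at meta.name
  violation R3 at meta.quantity
  => forward verdict for Invoice: BREAKING, 3 violation(s)
the other Invoice changes do not affect what is asked:
  field seq in record Invoice: optional changed to required -> its effect on Invoice is confined to the backward direction, not asked
  field rating in record Address: optional changed to required -> its effect on Invoice is confined to the backward direction, not asked
  removed field signature from record Invoice -> fires no rule on Invoice, leaving the asked answer as it is

forward: BREAKING [(blob, R3), (meta.name, R3), (meta.quantity, R3)]


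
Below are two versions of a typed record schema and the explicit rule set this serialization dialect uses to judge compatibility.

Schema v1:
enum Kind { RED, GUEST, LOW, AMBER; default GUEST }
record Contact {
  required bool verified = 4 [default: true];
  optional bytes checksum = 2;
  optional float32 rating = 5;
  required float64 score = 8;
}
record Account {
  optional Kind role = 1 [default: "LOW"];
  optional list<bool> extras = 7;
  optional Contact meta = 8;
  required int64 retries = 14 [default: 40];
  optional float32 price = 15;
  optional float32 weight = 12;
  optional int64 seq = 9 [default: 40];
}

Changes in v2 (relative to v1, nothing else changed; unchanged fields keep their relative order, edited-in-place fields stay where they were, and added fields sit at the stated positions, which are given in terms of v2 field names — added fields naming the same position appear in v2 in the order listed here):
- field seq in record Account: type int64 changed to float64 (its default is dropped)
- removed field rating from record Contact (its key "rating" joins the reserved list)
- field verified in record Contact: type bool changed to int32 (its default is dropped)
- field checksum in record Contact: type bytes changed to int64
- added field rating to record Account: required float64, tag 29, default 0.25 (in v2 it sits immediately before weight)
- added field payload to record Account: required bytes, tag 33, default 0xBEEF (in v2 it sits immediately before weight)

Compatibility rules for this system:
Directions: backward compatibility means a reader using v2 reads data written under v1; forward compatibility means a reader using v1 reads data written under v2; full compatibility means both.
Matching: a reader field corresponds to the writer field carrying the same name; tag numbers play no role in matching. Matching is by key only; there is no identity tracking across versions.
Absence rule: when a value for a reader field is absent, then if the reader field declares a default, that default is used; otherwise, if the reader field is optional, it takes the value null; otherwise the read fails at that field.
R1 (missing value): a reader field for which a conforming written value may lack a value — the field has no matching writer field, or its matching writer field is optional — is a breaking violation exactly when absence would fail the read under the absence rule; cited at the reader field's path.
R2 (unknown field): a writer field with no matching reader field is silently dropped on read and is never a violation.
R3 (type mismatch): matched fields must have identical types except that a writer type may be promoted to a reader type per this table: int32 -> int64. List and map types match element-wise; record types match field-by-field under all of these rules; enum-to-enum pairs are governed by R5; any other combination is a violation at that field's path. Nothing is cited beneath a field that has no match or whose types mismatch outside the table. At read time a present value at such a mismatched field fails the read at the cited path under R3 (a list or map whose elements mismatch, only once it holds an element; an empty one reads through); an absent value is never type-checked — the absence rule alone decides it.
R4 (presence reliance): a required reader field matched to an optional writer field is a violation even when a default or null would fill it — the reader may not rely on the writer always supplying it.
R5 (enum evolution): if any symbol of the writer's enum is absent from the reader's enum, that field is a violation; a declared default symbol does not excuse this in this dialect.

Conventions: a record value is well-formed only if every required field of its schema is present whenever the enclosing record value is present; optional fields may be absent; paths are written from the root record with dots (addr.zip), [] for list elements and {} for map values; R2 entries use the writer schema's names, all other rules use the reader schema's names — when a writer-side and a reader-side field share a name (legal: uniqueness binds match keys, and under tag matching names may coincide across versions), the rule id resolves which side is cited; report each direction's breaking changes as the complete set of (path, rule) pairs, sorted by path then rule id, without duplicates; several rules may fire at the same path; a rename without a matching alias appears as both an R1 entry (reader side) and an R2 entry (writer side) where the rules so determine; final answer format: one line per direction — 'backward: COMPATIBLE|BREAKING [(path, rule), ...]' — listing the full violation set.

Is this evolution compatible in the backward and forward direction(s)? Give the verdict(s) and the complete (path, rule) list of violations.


in Account below, arrows point writer -> reader
checking backward for Account: reader v2 against writer v1:
  role: Kind -> Kind, writer optional; from role
  extras: list<bool> -> list<bool>, writer optional; from extras
  meta: Contact -> Contact, writer optional; from meta
  retries: int64 -> int64, writer required; from retries
  price: float32 -> float32, writer optional; from price
  rating has no writer counterpart
  payload has no writer counterpart
  weight: float32 -> float32, writer optional; from weight
  seq: int64 -> float64, writer optional; from seq
  meta.verified: bool -> int32, writer required; from meta.verified
  meta.checksum: bytes -> int64, writer optional; from meta.checksum
  meta.score: float64 -> float64, writer required; from meta.score
  writer field meta.rating has no reader counterpart
  R3 fires at meta.checksum
  R3 fires at meta.verified
  R3 fires at seq
  => backward verdict for Account: BREAKING, 3 violation(s)
checking forward for Account: reader v1 against writer v2:
  role: Kind -> Kind, writer optional; from role
  extras: list<bool> -> list<bool>, writer optional; from extras
  meta: Contact -> Contact, writer optional; from meta
  retries: int64 -> int64, writer required; from retries
  price: float32 -> float32, writer optional; from price
  weight: float32 -> float32, writer optional; from weight
  seq: float64 -> int64, writer optional; from seq
  writer field rating has no reader counterpart
  writer field payload has no reader counterpart
  meta.verified: int32 -> bool, writer required; from meta.verified
  meta.checksum: int64 -> bytes, writer optional; from meta.checksum
  meta.rating has no writer counterpart
  meta.score: float64 -> float64, writer required; from meta.score
  R3 fires at meta.checksum
  R3 fires at meta.verified
  R3 fires at seq
  => forward verdict for Account: BREAKING, 3 violation(s)

backward: BREAKING [(meta.checksum, R3), (meta.verified, R3), (seq, R3)]; forward: BREAKING [(meta.checksum, R3), (meta.verified, R3), (seq, R3)]


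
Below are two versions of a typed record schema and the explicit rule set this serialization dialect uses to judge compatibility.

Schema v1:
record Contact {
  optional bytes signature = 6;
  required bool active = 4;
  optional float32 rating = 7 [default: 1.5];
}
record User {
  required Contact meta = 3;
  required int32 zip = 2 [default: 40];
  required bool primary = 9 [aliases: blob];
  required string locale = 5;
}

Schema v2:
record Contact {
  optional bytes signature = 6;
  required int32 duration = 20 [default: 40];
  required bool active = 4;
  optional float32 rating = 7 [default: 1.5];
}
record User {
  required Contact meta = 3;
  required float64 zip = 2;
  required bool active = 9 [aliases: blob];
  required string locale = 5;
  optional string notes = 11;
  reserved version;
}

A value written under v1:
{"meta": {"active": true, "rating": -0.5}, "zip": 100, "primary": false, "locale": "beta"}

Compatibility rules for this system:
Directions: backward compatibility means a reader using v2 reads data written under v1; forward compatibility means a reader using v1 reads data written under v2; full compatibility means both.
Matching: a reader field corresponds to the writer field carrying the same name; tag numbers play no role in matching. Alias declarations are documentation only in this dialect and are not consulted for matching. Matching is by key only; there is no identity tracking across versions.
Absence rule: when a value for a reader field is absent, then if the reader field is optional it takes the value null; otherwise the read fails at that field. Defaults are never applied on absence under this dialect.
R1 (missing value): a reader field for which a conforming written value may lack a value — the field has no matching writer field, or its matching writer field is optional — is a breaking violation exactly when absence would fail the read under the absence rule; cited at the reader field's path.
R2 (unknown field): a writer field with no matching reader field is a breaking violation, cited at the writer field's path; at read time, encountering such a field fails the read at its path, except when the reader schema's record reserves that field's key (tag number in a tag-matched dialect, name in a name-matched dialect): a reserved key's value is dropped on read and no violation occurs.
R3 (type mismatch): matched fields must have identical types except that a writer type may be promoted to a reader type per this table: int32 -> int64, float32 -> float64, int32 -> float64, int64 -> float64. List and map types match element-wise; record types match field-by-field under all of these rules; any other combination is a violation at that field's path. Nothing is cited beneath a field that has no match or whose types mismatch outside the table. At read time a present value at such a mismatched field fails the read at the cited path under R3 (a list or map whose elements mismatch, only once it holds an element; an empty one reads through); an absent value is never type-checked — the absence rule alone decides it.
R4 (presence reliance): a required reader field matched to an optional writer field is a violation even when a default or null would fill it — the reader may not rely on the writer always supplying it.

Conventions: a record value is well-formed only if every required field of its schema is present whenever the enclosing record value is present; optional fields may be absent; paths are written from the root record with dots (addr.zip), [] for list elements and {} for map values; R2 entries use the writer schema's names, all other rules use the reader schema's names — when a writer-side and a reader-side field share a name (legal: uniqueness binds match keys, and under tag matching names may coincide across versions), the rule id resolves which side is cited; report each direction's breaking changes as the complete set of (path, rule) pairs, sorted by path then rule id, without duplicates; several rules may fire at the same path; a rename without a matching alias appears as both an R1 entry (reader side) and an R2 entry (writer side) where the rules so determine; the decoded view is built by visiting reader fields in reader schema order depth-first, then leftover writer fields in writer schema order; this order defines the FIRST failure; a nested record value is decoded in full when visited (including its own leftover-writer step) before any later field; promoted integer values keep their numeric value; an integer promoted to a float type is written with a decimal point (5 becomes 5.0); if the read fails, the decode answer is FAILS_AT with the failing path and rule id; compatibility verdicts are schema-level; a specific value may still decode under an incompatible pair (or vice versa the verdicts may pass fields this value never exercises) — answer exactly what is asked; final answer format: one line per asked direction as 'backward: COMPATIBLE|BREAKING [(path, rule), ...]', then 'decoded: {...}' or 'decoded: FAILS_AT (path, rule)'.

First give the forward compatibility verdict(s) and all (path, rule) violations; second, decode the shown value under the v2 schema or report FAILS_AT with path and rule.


forward: BREAKING [(active, R2), (meta.duration, R2), (notes, R2), (primary, R1), (zip, R3)]; decoded: FAILS_AT (meta.duration, R1)

in User below, arrows point writer -> reader
forward for User (reader v1, writer v2):
  meta: Contact -> Contact, writer required; from meta
  zip: float64 -> int32, writer required; from zip
  primary: no writer-side match
  locale: string -> string, writer required; from locale
  active (writer side), unknown to reader
  notes (writer side), unknown to reader
  meta.signature: bytes -> bytes, writer optional; from meta.signature
  meta.active: bool -> bool, writer required; from meta.active
  meta.rating: float32 -> float32, writer optional; from meta.rating
  meta.duration (writer side), unknown to reader
  rule R2 violated at active
  rule R2 violated at meta.duration
  rule R2 violated at notes
  rule R1 violated at primary
  rule R3 violated at zip
  forward on User therefore BREAKING (5)
decode (reader v2):
  meta.signature := null (absent, optional -> null)
  read fails at meta.duration under R1 (no fill)
  => FAILS_AT (meta.duration, R1)


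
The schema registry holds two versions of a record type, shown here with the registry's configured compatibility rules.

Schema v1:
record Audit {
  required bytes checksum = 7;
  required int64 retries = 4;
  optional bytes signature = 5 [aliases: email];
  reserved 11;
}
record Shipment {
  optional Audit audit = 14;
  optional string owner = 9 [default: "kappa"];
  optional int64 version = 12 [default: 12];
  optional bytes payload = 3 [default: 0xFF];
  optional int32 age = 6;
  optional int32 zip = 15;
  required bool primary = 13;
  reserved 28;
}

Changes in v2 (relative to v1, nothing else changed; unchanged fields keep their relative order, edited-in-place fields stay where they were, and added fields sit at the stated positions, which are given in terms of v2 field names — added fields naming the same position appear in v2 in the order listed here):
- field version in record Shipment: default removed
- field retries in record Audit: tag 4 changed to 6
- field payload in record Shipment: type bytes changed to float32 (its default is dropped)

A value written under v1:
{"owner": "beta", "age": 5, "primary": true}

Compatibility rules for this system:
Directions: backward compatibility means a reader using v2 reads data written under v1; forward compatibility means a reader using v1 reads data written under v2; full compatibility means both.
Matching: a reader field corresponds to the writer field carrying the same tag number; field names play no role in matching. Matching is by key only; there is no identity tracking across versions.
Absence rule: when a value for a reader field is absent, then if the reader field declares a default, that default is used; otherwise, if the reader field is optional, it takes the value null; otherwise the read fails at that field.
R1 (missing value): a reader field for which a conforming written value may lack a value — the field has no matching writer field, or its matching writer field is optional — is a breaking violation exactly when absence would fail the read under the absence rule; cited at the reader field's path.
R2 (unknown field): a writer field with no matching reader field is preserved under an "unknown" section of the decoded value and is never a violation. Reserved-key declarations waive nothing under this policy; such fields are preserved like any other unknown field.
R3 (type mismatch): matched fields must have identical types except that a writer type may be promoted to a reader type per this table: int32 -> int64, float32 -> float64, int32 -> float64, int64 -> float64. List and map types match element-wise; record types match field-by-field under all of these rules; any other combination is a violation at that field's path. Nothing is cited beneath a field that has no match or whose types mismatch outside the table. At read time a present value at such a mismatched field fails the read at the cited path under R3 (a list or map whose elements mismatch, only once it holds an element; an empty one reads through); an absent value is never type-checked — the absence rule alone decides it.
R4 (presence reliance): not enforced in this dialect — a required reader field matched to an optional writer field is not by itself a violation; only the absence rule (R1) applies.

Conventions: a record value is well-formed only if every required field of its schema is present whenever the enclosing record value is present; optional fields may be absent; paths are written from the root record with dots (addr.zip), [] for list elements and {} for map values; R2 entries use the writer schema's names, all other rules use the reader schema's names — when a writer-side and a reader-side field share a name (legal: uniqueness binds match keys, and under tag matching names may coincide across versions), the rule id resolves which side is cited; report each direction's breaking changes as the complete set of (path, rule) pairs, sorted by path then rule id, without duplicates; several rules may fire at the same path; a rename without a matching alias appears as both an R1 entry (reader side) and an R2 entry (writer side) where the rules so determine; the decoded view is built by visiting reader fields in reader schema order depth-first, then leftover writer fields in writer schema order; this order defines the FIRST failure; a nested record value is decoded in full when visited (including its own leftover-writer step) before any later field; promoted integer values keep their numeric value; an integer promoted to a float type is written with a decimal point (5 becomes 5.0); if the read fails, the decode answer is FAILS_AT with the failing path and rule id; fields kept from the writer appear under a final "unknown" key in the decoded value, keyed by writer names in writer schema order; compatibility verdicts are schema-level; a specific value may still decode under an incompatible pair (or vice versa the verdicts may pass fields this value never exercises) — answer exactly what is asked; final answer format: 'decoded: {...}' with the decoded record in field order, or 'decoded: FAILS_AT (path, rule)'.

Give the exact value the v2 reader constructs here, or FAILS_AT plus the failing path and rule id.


decoded: {"audit": null, "owner": "beta", "version": null, "payload": null, "age": 5, "zip": null, "primary": true}

each type pair in Shipment: writer, then reader
decode walk for Shipment under reader schema v2:
  audit := null (not supplied -> null)
  owner := "beta"
  version := null (not supplied -> null)
  payload := null (not supplied -> null)
  age := 5
  zip := null (not supplied -> null)
  primary := true
  => decoded: {"audit": null, "owner": "beta", "version": null, "payload": null, "age": 5, "zip": null, "primary": true}
the rest of the Shipment diff is inert for this question:
  field retries in record Audit: tag 4 changed to 6 -> schema-level compatibility only; this Shipment value's decode is unchanged


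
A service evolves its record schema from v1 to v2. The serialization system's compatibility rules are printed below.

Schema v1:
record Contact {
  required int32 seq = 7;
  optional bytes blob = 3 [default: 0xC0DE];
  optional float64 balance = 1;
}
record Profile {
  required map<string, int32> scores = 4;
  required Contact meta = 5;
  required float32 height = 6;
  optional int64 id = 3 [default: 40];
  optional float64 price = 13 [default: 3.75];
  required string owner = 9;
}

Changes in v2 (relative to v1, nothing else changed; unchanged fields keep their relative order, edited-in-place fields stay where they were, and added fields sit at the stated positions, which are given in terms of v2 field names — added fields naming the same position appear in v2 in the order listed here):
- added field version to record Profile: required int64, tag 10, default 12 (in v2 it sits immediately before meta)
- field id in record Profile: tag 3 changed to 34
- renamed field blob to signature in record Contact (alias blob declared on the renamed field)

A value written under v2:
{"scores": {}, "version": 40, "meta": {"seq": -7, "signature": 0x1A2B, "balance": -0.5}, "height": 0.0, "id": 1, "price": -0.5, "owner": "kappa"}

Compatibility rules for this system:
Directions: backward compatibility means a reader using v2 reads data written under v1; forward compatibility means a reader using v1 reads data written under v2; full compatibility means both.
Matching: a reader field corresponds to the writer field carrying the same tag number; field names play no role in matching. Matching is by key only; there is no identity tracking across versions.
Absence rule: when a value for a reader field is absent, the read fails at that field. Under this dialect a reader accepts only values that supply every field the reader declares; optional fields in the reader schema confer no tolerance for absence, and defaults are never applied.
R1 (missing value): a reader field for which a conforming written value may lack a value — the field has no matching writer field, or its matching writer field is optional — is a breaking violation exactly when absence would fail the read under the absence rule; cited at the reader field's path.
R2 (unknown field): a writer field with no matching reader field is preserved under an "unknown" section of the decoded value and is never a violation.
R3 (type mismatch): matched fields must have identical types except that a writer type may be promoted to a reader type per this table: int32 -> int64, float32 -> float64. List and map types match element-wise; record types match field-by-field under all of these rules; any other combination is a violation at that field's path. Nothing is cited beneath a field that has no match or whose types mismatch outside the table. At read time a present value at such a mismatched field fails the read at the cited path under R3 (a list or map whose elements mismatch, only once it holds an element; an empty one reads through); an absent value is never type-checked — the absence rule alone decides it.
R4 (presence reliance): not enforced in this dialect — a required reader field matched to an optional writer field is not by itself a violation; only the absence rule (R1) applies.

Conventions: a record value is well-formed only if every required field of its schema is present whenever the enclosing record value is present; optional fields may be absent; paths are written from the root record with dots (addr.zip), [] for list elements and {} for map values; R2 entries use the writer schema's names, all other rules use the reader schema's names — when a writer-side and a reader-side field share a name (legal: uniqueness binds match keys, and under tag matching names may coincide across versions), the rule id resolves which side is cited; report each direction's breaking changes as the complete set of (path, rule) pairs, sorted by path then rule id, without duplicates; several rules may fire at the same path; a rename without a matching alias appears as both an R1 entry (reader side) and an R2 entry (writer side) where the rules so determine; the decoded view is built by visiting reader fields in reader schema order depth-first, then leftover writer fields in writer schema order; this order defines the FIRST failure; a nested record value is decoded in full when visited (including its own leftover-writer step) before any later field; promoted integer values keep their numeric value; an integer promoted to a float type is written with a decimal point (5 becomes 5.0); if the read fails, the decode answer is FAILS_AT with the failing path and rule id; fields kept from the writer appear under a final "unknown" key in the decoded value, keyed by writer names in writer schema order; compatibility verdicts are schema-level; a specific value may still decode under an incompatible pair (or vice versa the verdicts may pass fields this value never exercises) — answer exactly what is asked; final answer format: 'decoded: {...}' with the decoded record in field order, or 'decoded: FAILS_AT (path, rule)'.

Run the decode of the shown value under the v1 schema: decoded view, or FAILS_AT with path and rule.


decoded: FAILS_AT (id, R1)

in Profile below, arrows point writer -> reader
decode walk for Profile under reader schema v1:
  scores := {}
  meta.seq := -7
  meta.blob := 0x1A2B (from writer signature)
  meta.balance := -0.5
  height := 0.0
  read fails at id under R1 (no fill)
  => FAILS_AT (id, R1)
diffs on Profile not affecting the asked answer:
  added field version to record Profile: required int64, tag 10, default 12 (in v2 it sits immediately before meta) -> schema-level compatibility only; this Profile value's decode is unchanged
  renamed field blob to signature in record Contact (alias blob declared on the renamed field) -> schema-level compatibility only; this Profile value's decode is unchanged


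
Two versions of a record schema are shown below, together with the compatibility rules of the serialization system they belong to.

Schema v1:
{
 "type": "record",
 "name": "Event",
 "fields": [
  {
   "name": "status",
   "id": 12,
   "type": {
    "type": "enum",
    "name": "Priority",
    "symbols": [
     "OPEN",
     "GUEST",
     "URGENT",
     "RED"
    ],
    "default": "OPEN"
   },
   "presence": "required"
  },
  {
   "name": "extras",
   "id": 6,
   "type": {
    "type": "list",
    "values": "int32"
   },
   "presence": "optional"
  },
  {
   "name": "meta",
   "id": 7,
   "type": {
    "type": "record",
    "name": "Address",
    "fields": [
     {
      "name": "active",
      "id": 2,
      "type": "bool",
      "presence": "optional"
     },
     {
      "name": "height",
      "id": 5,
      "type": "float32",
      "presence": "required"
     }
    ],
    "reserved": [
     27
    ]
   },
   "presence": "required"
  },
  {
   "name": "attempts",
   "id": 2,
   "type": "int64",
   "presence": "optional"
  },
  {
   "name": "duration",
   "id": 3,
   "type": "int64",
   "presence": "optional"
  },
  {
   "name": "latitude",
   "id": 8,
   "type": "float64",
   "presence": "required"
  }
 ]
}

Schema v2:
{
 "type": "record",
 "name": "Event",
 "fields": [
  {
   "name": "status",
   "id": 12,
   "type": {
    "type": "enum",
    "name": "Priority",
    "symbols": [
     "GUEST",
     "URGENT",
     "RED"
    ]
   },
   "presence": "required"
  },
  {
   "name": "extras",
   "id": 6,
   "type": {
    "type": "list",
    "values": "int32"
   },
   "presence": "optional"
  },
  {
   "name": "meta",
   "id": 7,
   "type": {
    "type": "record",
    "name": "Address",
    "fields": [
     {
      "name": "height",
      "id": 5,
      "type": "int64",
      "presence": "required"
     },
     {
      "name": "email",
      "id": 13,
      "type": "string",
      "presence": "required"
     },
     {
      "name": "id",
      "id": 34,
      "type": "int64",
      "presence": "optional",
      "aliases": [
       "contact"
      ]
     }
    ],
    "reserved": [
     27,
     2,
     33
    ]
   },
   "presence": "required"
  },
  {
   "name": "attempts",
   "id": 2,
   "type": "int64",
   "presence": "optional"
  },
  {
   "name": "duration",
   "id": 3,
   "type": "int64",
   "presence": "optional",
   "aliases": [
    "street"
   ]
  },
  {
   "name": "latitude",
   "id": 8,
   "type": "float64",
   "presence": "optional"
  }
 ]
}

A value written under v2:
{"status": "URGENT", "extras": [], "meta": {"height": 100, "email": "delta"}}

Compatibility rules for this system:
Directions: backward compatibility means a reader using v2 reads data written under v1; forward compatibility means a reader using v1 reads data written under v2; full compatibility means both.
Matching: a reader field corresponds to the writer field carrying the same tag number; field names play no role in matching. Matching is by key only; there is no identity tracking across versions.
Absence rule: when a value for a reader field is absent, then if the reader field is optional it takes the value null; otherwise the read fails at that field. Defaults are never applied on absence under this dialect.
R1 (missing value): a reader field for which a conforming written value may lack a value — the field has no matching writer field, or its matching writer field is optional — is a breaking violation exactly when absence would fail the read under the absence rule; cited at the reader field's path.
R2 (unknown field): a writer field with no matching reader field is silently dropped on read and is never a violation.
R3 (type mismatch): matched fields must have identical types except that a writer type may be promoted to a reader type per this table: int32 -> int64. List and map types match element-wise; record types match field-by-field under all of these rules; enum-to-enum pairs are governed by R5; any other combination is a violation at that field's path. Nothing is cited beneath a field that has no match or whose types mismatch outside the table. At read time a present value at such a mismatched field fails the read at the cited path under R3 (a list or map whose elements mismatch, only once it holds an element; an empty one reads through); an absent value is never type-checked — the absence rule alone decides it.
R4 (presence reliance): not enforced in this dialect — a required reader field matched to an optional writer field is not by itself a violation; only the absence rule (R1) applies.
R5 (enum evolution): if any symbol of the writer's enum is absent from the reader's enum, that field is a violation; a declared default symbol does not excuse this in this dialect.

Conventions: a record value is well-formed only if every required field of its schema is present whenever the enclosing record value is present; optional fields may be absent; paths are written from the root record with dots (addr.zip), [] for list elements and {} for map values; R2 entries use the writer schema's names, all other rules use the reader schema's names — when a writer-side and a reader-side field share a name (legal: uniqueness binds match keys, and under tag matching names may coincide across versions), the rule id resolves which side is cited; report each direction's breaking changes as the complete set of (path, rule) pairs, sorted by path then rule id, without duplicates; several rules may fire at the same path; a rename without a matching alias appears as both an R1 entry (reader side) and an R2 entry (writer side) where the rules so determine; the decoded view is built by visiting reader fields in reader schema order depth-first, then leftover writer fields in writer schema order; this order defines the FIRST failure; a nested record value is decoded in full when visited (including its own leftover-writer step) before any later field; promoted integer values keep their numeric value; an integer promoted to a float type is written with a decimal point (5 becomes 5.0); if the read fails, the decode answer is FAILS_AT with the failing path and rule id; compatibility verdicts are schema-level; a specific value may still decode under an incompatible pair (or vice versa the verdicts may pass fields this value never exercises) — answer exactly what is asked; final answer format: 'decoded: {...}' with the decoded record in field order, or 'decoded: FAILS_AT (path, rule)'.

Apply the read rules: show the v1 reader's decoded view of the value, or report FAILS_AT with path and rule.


each type pair in Event: writer, then reader
decode (reader v1):
  status := "URGENT"
  extras := []
  meta.active := null (absent, optional -> null)
  read fails at meta.height under R3
  => FAILS_AT (meta.height, R3)
the other Event changes do not affect what is asked:
  added field id to record Address: optional int64, tag 34 (in v2 it sits last) -> fires no rule on Event under this dialect and leaves the result unchanged
  added field email to record Address: required string, tag 13 (in v2 it sits last) -> a verdict-level change on Event — the shown value reads the same
  removed field active from record Address (its key 2 joins the reserved list) -> fires no rule on Event under this dialect and leaves the result unchanged
  field latitude in record Event: required changed to optional -> a verdict-level change on Event — the shown value reads the same
  enum Priority (field status in record Event): symbol OPEN removed (it was the default; the default is cleared) -> a verdict-level change on Event — the shown value reads the same

decoded: FAILS_AT (meta.height, R3)
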